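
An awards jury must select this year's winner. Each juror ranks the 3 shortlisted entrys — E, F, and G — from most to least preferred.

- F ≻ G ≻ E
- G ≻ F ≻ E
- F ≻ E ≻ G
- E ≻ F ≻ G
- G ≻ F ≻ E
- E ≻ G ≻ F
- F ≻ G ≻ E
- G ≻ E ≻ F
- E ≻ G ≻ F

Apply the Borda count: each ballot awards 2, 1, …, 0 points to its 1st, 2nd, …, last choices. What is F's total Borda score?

9

Borda scores:
  E: 0 + 0 + 1 + 2 + 0 + 2 + 0 + 1 + 2 = 8
  F: 2 + 1 + 2 + 1 + 1 + 0 + 2 + 0 + 0 = 9
  G: 1 + 2 + 0 + 0 + 2 + 1 + 1 + 2 + 1 = 10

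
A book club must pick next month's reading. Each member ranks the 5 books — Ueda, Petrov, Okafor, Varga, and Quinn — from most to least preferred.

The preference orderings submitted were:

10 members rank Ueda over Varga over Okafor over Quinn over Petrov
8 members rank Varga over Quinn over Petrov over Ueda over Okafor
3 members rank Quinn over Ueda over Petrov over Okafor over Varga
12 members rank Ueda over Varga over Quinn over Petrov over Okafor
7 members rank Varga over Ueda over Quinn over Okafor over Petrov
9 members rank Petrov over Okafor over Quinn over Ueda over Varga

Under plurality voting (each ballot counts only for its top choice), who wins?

Ueda

First-place vote totals:
  Ueda: 22
  Petrov: 9
  Okafor: 0
  Varga: 15
  Quinn: 3
Ueda has the most first-place votes.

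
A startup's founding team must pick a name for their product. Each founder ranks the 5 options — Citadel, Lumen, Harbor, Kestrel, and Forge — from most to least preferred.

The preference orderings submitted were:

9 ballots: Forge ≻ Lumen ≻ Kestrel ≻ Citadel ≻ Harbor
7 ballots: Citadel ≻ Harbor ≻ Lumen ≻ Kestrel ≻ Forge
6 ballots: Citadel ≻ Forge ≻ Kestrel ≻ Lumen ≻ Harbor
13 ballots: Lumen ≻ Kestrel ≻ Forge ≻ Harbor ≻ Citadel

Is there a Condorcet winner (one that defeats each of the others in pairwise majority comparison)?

Yes

Head-to-head results (35 voters total):
Citadel vs Lumen: Lumen wins 22–13.
Citadel vs Harbor: Citadel wins 22–13.
Citadel vs Kestrel: Kestrel wins 22–13.
Citadel vs Forge: Forge wins 22–13.
Lumen vs Harbor: Lumen wins 28–7.
Lumen vs Kestrel: Lumen wins 29–6.
Lumen vs Forge: Lumen wins 20–15.
Harbor vs Kestrel: Kestrel wins 28–7.
Harbor vs Forge: Forge wins 28–7.
Kestrel vs Forge: Kestrel wins 20–15.
Lumen beats each rival — Citadel (22–13), Harbor (28–7), Kestrel (29–6), Forge (20–15) — so Lumen is the Condorcet winner.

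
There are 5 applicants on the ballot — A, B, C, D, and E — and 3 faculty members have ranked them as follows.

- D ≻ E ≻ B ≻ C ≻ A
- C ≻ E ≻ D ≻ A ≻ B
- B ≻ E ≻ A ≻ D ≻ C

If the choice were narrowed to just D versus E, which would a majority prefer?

Ballots ranking D above E: 1.
Ballots ranking E above D: 2.
E wins the head-to-head, 2–1.

E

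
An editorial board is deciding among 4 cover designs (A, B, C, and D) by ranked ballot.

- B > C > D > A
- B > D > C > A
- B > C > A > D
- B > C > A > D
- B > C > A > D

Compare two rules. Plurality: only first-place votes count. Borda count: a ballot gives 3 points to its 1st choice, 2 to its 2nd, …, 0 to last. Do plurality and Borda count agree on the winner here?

Plurality first-place counts: A 0, B 5, C 0, D 0 → B.
Borda totals: A 3, B 15, C 9, D 3 → B.
The two rules agree on B.

Yes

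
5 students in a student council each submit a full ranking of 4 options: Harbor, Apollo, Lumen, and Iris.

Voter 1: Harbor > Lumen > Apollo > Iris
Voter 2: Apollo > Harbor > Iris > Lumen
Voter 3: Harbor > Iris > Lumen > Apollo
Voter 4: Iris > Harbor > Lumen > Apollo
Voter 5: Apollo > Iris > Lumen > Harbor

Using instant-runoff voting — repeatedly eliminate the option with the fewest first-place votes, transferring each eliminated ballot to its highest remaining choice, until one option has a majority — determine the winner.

Round 1: Harbor 2, Apollo 2, Iris 1, Lumen 0. Lumen has the fewest and is eliminated.
Round 2: Harbor 2, Apollo 2, Iris 1. Iris has the fewest and is eliminated.
Round 3: Harbor 3, Apollo 2. Harbor has a majority.

Harbor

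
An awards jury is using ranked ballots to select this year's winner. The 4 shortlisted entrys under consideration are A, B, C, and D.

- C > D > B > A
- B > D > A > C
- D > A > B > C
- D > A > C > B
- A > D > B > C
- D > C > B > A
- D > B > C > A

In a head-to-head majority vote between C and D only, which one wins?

Ballots ranking C above D: 1.
Ballots ranking D above C: 6.
D wins the head-to-head, 6–1.

D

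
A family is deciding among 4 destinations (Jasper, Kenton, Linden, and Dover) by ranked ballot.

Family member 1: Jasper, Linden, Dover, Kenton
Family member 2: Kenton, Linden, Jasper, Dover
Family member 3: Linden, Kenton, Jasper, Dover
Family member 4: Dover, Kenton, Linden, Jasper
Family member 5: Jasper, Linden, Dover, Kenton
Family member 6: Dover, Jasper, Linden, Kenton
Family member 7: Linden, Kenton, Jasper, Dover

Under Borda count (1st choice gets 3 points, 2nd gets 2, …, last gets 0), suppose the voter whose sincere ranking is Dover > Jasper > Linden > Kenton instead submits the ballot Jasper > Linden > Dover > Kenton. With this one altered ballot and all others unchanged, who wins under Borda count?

Borda totals with the altered ballot: Jasper 12, Kenton 9, Linden 15, Dover 6.
The winner is unchanged: still Linden.

Linden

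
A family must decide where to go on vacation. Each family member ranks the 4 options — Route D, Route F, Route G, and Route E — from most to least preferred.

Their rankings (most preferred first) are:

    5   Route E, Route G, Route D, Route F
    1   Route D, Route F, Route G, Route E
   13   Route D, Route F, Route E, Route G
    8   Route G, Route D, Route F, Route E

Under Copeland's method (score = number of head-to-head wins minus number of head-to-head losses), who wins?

Route D

Pairwise results:
  Route D vs Route F: Route D wins 27–0.
  Route D vs Route G: Route D wins 14–13.
  Route D vs Route E: Route D wins 22–5.
  Route F vs Route G: Route F wins 14–13.
  Route F vs Route E: Route F wins 22–5.
  Route G vs Route E: Route E wins 18–9.
Copeland scores (wins − losses):
  Route D: 3 − 0 = 3
  Route F: 2 − 1 = 1
  Route G: 0 − 3 = -3
  Route E: 1 − 2 = -1
Route D has the best Copeland score.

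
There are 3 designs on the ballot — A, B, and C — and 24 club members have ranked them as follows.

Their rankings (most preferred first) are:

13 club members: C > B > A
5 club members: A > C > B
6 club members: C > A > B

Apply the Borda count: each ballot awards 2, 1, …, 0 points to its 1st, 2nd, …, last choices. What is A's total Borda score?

Borda scores:
  A: 13·0 + 5·2 + 6·1 = 16
  B: 13·1 + 5·0 + 6·0 = 13
  C: 13·2 + 5·1 + 6·2 = 43

16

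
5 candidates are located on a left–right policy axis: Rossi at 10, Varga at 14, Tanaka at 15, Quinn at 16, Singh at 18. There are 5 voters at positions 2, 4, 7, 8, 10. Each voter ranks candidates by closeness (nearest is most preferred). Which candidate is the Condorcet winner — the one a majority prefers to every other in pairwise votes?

With single-peaked preferences on a line, the Condorcet winner is the candidate closest to the median voter.
The median voter (position 7) is closest to Rossi at 10.
Check: Rossi vs Varga — voters closer to Rossi: 5 of 5.

Rossi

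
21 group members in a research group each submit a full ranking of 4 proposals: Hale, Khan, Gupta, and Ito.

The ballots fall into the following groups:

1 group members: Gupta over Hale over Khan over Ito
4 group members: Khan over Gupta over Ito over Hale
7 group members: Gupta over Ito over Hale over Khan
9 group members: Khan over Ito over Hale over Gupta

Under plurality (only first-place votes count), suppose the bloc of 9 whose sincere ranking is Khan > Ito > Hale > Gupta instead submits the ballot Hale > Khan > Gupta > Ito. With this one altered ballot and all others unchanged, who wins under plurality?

First-place totals with the altered ballot: Hale 9, Khan 4, Gupta 8, Ito 0.
The switch changes the winner from Khan to Hale.

Hale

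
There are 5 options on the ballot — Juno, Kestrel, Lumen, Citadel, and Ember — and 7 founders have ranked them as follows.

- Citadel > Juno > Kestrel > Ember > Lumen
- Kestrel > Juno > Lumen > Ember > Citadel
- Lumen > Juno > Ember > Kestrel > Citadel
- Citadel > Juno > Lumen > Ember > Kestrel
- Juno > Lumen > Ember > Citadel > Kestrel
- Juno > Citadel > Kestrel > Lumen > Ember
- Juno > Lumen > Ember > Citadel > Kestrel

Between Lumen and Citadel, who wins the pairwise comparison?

Ballots ranking Lumen above Citadel: 4.
Ballots ranking Citadel above Lumen: 3.
Lumen wins the head-to-head, 4–3.

Lumen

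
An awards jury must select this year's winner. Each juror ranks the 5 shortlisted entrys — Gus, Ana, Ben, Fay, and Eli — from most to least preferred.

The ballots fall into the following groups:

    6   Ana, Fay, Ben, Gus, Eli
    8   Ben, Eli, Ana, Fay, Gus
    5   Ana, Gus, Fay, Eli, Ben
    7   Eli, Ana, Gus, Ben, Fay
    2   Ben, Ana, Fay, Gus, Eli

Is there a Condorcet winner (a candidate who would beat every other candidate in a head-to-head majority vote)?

No

Head-to-head results (28 voters total):
Gus vs Ana: Ana wins 28–0.
Gus vs Ben: Ben wins 16–12.
Gus vs Fay: Fay wins 16–12.
Gus vs Eli: Eli wins 15–13.
Ana vs Ben: Ana wins 18–10.
Ana vs Fay: Ana wins 28–0.
Ana vs Eli: Eli wins 15–13.
Ben vs Fay: Ben wins 17–11.
Ben vs Eli: Ben wins 16–12.
Fay vs Eli: Eli wins 15–13.
No candidate beats all others: Ana beats Ben beats Eli beats Ana, a majority cycle.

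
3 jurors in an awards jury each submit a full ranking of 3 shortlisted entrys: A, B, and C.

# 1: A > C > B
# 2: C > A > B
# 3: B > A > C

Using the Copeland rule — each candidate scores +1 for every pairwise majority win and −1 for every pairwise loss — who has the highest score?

Pairwise results:
  A vs B: A wins 2–1.
  A vs C: A wins 2–1.
  B vs C: C wins 2–1.
Copeland scores (wins − losses):
  A: 2 − 0 = 2
  B: 0 − 2 = -2
  C: 1 − 1 = 0
A has the best Copeland score.

A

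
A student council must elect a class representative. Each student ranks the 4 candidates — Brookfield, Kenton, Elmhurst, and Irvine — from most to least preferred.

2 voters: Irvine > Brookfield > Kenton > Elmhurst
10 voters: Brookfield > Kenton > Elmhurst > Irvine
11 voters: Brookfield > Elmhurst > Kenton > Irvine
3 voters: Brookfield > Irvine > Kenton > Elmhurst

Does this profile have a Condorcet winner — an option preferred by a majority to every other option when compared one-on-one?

Yes

Head-to-head results (26 voters total):
Brookfield vs Kenton: Brookfield wins 26–0.
Brookfield vs Elmhurst: Brookfield wins 26–0.
Brookfield vs Irvine: Brookfield wins 24–2.
Kenton vs Elmhurst: Kenton wins 15–11.
Kenton vs Irvine: Kenton wins 21–5.
Elmhurst vs Irvine: Elmhurst wins 21–5.
Brookfield beats each rival — Kenton (26–0), Elmhurst (26–0), Irvine (24–2) — so Brookfield is the Condorcet winner.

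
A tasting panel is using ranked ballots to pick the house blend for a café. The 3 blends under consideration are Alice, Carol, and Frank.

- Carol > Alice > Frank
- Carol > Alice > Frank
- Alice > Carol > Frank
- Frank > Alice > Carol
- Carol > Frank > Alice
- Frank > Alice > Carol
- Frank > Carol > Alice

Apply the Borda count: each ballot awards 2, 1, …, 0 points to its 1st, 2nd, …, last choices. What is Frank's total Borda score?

7

Borda scores:
  Alice: 1 + 1 + 2 + 1 + 0 + 1 + 0 = 6
  Carol: 2 + 2 + 1 + 0 + 2 + 0 + 1 = 8
  Frank: 0 + 0 + 0 + 2 + 1 + 2 + 2 = 7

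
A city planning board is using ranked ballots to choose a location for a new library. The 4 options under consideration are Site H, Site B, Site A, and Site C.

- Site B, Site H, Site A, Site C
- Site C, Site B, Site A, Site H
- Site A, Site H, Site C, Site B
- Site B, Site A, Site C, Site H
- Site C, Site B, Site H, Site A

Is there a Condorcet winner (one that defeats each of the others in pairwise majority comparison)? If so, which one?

There is no Condorcet winner

Head-to-head results (5 voters total):
Site H vs Site B: Site B wins 4–1.
Site H vs Site A: Site A wins 3–2.
Site H vs Site C: Site C wins 3–2.
Site B vs Site A: Site B wins 4–1.
Site B vs Site C: Site C wins 3–2.
Site A vs Site C: Site A wins 3–2.
No candidate beats all others: Site B beats Site A beats Site C beats Site B, a majority cycle.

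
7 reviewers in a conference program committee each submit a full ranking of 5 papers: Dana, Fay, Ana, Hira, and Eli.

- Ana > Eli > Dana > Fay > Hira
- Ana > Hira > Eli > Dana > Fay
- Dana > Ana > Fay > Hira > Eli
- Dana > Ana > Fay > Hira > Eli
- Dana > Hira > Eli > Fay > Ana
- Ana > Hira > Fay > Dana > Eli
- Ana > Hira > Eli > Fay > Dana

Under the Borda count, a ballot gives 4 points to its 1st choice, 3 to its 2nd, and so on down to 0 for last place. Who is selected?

Ana

Borda scores:
  Dana: 2 + 1 + 4 + 4 + 4 + 1 + 0 = 16
  Fay: 1 + 0 + 2 + 2 + 1 + 2 + 1 = 9
  Ana: 4 + 4 + 3 + 3 + 0 + 4 + 4 = 22
  Hira: 0 + 3 + 1 + 1 + 3 + 3 + 3 = 14
  Eli: 3 + 2 + 0 + 0 + 2 + 0 + 2 = 9
Ana has the highest total.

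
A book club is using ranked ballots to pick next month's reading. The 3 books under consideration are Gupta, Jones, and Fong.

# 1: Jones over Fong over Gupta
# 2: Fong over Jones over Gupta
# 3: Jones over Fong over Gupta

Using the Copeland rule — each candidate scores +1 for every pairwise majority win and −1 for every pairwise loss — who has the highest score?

Pairwise results:
  Gupta vs Jones: Jones wins 3–0.
  Gupta vs Fong: Fong wins 3–0.
  Jones vs Fong: Jones wins 2–1.
Copeland scores (wins − losses):
  Gupta: 0 − 2 = -2
  Jones: 2 − 0 = 2
  Fong: 1 − 1 = 0
Jones has the best Copeland score.

Jones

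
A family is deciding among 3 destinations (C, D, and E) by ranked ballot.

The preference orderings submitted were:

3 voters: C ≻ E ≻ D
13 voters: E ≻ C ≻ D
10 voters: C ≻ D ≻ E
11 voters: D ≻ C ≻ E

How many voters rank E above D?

16

Ballots ranking E above D: 3+13 = 16.
Ballots ranking D above E: 10+11 = 21.
So 16 of 37 voters prefer E to D.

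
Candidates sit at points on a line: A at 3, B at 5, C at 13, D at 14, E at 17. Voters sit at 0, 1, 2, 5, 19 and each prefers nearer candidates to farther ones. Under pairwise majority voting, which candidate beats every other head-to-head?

With single-peaked preferences on a line, the Condorcet winner is the candidate closest to the median voter.
The median voter (position 2) is closest to A at 3.
Check: A vs D — voters closer to A: 4 of 5.

A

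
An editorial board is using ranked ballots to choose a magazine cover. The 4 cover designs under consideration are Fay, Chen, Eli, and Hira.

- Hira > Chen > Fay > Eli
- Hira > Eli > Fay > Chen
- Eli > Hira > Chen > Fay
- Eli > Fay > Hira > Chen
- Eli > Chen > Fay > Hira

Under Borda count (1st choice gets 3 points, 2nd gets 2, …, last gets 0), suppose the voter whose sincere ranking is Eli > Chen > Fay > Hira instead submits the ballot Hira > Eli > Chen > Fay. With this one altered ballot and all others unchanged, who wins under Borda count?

Hira

Borda totals with the altered ballot: Fay 4, Chen 4, Eli 10, Hira 12.
The switch changes the winner from Eli to Hira.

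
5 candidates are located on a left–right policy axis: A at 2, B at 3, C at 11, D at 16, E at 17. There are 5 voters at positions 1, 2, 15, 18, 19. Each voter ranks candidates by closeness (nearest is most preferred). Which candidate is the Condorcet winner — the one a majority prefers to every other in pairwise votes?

With single-peaked preferences on a line, the Condorcet winner is the candidate closest to the median voter.
The median voter (position 15) is closest to D at 16.
Check: D vs B — voters closer to D: 3 of 5.

D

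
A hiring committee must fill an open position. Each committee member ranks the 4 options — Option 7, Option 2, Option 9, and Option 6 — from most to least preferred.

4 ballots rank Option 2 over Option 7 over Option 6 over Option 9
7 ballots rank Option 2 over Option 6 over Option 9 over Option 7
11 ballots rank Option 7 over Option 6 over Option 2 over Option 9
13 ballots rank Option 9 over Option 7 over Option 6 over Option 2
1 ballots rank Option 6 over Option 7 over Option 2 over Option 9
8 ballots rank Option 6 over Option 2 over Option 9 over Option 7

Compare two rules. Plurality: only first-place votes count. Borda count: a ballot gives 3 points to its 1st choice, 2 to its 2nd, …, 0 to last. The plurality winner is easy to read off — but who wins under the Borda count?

Option 6

Plurality first-place counts: Option 7 11, Option 2 11, Option 9 13, Option 6 9 → Option 9.
Borda totals: Option 7 69, Option 2 61, Option 9 54, Option 6 80 → Option 6.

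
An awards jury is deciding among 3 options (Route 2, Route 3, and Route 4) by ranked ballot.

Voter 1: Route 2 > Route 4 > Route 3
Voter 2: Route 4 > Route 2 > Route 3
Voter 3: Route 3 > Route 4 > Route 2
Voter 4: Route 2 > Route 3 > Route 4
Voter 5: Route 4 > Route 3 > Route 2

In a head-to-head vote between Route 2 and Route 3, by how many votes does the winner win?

Ballots ranking Route 2 above Route 3: 3.
Ballots ranking Route 3 above Route 2: 2.
Route 2 wins 3–2, a margin of 1.

1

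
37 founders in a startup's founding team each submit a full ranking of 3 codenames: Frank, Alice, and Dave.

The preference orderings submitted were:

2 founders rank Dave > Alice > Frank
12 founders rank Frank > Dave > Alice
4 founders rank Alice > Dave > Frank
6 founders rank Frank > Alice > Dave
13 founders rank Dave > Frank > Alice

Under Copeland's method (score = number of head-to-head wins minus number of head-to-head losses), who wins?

Dave

Pairwise results:
  Frank vs Alice: Frank wins 31–6.
  Frank vs Dave: Dave wins 19–18.
  Alice vs Dave: Dave wins 27–10.
Copeland scores (wins − losses):
  Frank: 1 − 1 = 0
  Alice: 0 − 2 = -2
  Dave: 2 − 0 = 2
Dave has the best Copeland score.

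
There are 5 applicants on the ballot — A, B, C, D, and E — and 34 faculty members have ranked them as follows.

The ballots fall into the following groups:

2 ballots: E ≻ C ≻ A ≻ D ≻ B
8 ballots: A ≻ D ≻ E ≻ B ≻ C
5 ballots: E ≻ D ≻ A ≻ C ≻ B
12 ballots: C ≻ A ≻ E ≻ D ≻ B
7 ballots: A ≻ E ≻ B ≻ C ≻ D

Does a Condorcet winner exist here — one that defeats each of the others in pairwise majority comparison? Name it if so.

Head-to-head results (34 voters total):
A vs B: A wins 34–0.
A vs C: A wins 20–14.
A vs D: A wins 29–5.
A vs E: A wins 27–7.
B vs C: C wins 19–15.
B vs D: D wins 27–7.
B vs E: E wins 34–0.
C vs D: C wins 21–13.
C vs E: E wins 22–12.
D vs E: E wins 26–8.
A beats each rival — B (34–0), C (20–14), D (29–5), E (27–7) — so A is the Condorcet winner.

A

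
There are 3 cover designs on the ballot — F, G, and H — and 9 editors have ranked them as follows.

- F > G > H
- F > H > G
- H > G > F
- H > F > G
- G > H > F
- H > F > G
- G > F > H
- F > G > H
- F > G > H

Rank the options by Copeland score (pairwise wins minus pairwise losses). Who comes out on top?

F

Pairwise results:
  F vs G: F wins 6–3.
  F vs H: F wins 5–4.
  G vs H: G wins 5–4.
Copeland scores (wins − losses):
  F: 2 − 0 = 2
  G: 1 − 1 = 0
  H: 0 − 2 = -2
F has the best Copeland score.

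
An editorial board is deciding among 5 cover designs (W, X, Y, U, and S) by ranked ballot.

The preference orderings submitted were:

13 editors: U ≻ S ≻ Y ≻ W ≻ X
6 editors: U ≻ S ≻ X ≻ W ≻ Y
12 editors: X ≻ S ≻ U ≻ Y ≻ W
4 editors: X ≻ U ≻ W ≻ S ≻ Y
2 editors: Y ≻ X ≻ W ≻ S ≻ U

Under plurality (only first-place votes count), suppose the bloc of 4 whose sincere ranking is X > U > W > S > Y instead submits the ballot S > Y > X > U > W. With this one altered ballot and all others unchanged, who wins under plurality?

First-place totals with the altered ballot: W 0, X 12, Y 2, U 19, S 4.
The winner is unchanged: still U.

U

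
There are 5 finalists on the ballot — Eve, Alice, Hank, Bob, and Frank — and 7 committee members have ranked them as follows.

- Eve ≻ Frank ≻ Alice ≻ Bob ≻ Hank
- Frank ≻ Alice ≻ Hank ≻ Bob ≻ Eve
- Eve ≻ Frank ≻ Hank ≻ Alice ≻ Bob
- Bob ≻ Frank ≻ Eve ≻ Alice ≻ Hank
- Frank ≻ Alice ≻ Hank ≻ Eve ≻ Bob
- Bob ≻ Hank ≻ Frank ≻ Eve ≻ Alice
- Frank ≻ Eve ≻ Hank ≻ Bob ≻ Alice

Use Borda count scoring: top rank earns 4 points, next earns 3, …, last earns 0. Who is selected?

Borda scores:
  Eve: 4 + 0 + 4 + 2 + 1 + 1 + 3 = 15
  Alice: 2 + 3 + 1 + 1 + 3 + 0 + 0 = 10
  Hank: 0 + 2 + 2 + 0 + 2 + 3 + 2 = 11
  Bob: 1 + 1 + 0 + 4 + 0 + 4 + 1 = 11
  Frank: 3 + 4 + 3 + 3 + 4 + 2 + 4 = 23
Frank has the highest total.

Frank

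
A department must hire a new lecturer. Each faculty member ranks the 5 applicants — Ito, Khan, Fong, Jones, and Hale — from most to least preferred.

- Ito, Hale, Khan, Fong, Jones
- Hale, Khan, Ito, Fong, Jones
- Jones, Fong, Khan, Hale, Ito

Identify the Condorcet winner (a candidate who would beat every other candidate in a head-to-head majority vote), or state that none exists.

Head-to-head results (3 voters total):
Ito vs Khan: Khan wins 2–1.
Ito vs Fong: Ito wins 2–1.
Ito vs Jones: Ito wins 2–1.
Ito vs Hale: Hale wins 2–1.
Khan vs Fong: Khan wins 2–1.
Khan vs Jones: Khan wins 2–1.
Khan vs Hale: Hale wins 2–1.
Fong vs Jones: Fong wins 2–1.
Fong vs Hale: Hale wins 2–1.
Jones vs Hale: Hale wins 2–1.
Hale beats each rival — Ito (2–1), Khan (2–1), Fong (2–1), Jones (2–1) — so Hale is the Condorcet winner.

Hale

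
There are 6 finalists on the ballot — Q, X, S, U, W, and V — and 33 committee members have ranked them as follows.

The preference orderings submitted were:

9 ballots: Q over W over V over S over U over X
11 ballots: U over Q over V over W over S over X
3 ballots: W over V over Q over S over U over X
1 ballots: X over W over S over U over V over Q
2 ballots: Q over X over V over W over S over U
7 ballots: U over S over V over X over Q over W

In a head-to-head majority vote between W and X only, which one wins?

W

Ballots ranking W above X: 9+11+3 = 23.
Ballots ranking X above W: 1+2+7 = 10.
W wins the head-to-head, 23–10.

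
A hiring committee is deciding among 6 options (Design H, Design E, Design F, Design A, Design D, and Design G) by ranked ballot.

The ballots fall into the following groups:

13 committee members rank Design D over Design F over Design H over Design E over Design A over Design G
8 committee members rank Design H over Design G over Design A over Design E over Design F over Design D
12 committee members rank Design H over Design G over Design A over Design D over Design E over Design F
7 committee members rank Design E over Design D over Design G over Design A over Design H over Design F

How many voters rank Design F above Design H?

13

Ballots ranking Design F above Design H: 13.
Ballots ranking Design H above Design F: 8+12+7 = 27.
So 13 of 40 voters prefer Design F to Design H.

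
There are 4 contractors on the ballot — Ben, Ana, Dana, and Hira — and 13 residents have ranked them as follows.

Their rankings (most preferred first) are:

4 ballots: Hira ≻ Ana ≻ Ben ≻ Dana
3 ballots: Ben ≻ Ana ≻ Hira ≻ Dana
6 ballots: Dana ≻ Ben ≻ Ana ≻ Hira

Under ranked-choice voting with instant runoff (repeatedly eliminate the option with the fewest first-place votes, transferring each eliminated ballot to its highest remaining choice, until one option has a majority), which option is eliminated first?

Ana

Round 1: Dana 6, Hira 4, Ben 3, Ana 0. Ana has the fewest and is eliminated.
Round 2: Dana 6, Hira 4, Ben 3. Ben has the fewest and is eliminated.
Round 3: Hira 7, Dana 6. Hira has a majority.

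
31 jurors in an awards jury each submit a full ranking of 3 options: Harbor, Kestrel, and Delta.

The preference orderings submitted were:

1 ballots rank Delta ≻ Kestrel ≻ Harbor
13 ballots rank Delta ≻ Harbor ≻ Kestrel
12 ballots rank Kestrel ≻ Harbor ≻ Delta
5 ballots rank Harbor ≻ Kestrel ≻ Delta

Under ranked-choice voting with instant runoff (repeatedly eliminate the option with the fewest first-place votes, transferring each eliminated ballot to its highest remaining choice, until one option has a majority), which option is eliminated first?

Harbor

Round 1: Delta 14, Kestrel 12, Harbor 5. Harbor has the fewest and is eliminated.
Round 2: Kestrel 17, Delta 14. Kestrel has a majority.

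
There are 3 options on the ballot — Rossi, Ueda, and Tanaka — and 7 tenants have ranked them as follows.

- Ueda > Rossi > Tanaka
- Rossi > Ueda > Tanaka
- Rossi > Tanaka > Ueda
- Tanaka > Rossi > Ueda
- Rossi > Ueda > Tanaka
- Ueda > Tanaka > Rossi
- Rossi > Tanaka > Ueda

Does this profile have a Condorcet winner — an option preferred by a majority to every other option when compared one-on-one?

Yes

Head-to-head results (7 voters total):
Rossi vs Ueda: Rossi wins 5–2.
Rossi vs Tanaka: Rossi wins 5–2.
Ueda vs Tanaka: Ueda wins 4–3.
Rossi beats each rival — Ueda (5–2), Tanaka (5–2) — so Rossi is the Condorcet winner.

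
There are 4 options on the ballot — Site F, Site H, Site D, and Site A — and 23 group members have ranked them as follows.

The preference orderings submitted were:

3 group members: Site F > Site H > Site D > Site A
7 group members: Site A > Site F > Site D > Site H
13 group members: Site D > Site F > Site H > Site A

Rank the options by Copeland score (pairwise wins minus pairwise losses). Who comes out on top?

Pairwise results:
  Site F vs Site H: Site F wins 23–0.
  Site F vs Site D: Site D wins 13–10.
  Site F vs Site A: Site F wins 16–7.
  Site H vs Site D: Site D wins 20–3.
  Site H vs Site A: Site H wins 16–7.
  Site D vs Site A: Site D wins 16–7.
Copeland scores (wins − losses):
  Site F: 2 − 1 = 1
  Site H: 1 − 2 = -1
  Site D: 3 − 0 = 3
  Site A: 0 − 3 = -3
Site D has the best Copeland score.

Site D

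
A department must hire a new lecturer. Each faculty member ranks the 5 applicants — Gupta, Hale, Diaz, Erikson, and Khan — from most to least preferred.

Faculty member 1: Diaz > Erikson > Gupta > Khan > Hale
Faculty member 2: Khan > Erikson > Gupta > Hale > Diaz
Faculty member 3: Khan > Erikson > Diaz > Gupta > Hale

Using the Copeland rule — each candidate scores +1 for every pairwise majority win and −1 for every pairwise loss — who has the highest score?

Pairwise results:
  Gupta vs Hale: Gupta wins 3–0.
  Gupta vs Diaz: Diaz wins 2–1.
  Gupta vs Erikson: Erikson wins 3–0.
  Gupta vs Khan: Khan wins 2–1.
  Hale vs Diaz: Diaz wins 2–1.
  Hale vs Erikson: Erikson wins 3–0.
  Hale vs Khan: Khan wins 3–0.
  Diaz vs Erikson: Erikson wins 2–1.
  Diaz vs Khan: Khan wins 2–1.
  Erikson vs Khan: Khan wins 2–1.
Copeland scores (wins − losses):
  Gupta: 1 − 3 = -2
  Hale: 0 − 4 = -4
  Diaz: 2 − 2 = 0
  Erikson: 3 − 1 = 2
  Khan: 4 − 0 = 4
Khan has the best Copeland score.

Khan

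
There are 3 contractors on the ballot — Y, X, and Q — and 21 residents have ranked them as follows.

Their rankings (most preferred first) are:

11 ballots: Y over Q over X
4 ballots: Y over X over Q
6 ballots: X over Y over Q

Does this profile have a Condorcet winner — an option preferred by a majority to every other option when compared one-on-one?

Yes

Head-to-head results (21 voters total):
Y vs X: Y wins 15–6.
Y vs Q: Y wins 21–0.
X vs Q: Q wins 11–10.
Y beats each rival — X (15–6), Q (21–0) — so Y is the Condorcet winner.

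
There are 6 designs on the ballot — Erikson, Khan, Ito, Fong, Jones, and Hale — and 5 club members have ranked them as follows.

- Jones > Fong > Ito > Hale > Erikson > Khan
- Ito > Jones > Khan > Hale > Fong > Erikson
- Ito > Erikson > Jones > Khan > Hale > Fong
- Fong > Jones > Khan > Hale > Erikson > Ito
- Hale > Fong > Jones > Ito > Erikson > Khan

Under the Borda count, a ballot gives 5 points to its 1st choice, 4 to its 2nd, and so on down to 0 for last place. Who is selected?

Jones

Borda scores:
  Erikson: 1 + 0 + 4 + 1 + 1 = 7
  Khan: 0 + 3 + 2 + 3 + 0 = 8
  Ito: 3 + 5 + 5 + 0 + 2 = 15
  Fong: 4 + 1 + 0 + 5 + 4 = 14
  Jones: 5 + 4 + 3 + 4 + 3 = 19
  Hale: 2 + 2 + 1 + 2 + 5 = 12
Jones has the highest total.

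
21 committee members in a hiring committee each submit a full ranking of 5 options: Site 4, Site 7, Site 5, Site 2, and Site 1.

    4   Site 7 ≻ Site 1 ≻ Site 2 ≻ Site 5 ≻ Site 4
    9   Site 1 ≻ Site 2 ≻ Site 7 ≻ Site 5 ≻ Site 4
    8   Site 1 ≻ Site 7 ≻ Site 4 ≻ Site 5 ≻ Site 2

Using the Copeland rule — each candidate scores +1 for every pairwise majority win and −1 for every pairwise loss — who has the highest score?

Pairwise results:
  Site 4 vs Site 7: Site 7 wins 21–0.
  Site 4 vs Site 5: Site 5 wins 13–8.
  Site 4 vs Site 2: Site 2 wins 13–8.
  Site 4 vs Site 1: Site 1 wins 21–0.
  Site 7 vs Site 5: Site 7 wins 21–0.
  Site 7 vs Site 2: Site 7 wins 12–9.
  Site 7 vs Site 1: Site 1 wins 17–4.
  Site 5 vs Site 2: Site 2 wins 13–8.
  Site 5 vs Site 1: Site 1 wins 21–0.
  Site 2 vs Site 1: Site 1 wins 21–0.
Copeland scores (wins − losses):
  Site 4: 0 − 4 = -4
  Site 7: 3 − 1 = 2
  Site 5: 1 − 3 = -2
  Site 2: 2 − 2 = 0
  Site 1: 4 − 0 = 4
Site 1 has the best Copeland score.

Site 1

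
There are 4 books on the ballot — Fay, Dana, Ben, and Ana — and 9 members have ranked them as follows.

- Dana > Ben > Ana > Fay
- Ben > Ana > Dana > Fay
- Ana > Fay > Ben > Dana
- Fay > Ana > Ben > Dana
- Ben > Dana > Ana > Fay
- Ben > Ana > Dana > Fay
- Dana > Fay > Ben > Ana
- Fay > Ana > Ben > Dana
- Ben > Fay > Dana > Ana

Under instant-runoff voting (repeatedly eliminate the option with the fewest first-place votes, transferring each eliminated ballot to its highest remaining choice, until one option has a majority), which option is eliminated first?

Round 1: Ben 4, Fay 2, Dana 2, Ana 1. Ana has the fewest and is eliminated.
Round 2: Ben 4, Fay 3, Dana 2. Dana has the fewest and is eliminated.
Round 3: Ben 5, Fay 4. Ben has a majority.

Ana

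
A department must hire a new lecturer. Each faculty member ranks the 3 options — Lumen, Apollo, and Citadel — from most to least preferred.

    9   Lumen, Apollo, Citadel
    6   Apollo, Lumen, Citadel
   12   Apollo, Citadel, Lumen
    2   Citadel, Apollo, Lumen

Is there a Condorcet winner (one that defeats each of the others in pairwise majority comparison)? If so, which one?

Head-to-head results (29 voters total):
Lumen vs Apollo: Apollo wins 20–9.
Lumen vs Citadel: Lumen wins 15–14.
Apollo vs Citadel: Apollo wins 27–2.
Apollo beats each rival — Lumen (20–9), Citadel (27–2) — so Apollo is the Condorcet winner.

Apollo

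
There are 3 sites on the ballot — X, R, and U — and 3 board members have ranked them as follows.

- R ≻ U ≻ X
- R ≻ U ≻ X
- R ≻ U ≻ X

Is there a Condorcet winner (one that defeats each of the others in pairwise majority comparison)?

Yes

Head-to-head results (3 voters total):
X vs R: R wins 3–0.
X vs U: U wins 3–0.
R vs U: R wins 3–0.
R beats each rival — X (3–0), U (3–0) — so R is the Condorcet winner.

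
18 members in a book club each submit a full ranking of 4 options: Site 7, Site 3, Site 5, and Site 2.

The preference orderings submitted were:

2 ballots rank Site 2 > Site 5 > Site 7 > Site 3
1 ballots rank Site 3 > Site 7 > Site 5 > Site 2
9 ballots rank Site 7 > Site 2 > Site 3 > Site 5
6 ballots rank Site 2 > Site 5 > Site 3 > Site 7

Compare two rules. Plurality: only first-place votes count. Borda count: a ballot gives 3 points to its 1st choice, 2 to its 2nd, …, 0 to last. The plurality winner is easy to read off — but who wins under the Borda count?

Plurality first-place counts: Site 7 9, Site 3 1, Site 5 0, Site 2 8 → Site 7.
Borda totals: Site 7 31, Site 3 18, Site 5 17, Site 2 42 → Site 2.

Site 2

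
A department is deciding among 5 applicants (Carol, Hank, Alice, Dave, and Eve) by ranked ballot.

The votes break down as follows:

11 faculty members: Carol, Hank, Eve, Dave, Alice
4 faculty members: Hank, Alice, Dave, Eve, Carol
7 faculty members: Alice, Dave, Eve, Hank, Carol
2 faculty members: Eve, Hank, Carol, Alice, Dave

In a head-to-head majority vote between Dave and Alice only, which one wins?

Alice

Ballots ranking Dave above Alice: 11.
Ballots ranking Alice above Dave: 4+7+2 = 13.
Alice wins the head-to-head, 13–11.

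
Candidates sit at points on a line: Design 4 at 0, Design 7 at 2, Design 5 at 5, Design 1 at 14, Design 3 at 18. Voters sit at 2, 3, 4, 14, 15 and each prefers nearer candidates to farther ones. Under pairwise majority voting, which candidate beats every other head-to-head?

Design 5

With single-peaked preferences on a line, the Condorcet winner is the candidate closest to the median voter.
The median voter (position 4) is closest to Design 5 at 5.
Check: Design 5 vs Design 3 — voters closer to Design 5: 3 of 5.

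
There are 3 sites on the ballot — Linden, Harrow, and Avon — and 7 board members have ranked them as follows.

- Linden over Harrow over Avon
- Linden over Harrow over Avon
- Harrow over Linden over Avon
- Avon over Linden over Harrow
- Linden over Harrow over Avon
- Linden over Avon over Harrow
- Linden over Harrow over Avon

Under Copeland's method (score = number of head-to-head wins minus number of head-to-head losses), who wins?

Linden

Pairwise results:
  Linden vs Harrow: Linden wins 6–1.
  Linden vs Avon: Linden wins 6–1.
  Harrow vs Avon: Harrow wins 5–2.
Copeland scores (wins − losses):
  Linden: 2 − 0 = 2
  Harrow: 1 − 1 = 0
  Avon: 0 − 2 = -2
Linden has the best Copeland score.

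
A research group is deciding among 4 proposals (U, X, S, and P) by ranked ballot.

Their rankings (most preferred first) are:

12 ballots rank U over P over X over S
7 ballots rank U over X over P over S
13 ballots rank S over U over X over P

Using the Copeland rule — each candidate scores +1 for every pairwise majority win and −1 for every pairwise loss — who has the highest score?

Pairwise results:
  U vs X: U wins 32–0.
  U vs S: U wins 19–13.
  U vs P: U wins 32–0.
  X vs S: X wins 19–13.
  X vs P: X wins 20–12.
  S vs P: P wins 19–13.
Copeland scores (wins − losses):
  U: 3 − 0 = 3
  X: 2 − 1 = 1
  S: 0 − 3 = -3
  P: 1 − 2 = -1
U has the best Copeland score.

U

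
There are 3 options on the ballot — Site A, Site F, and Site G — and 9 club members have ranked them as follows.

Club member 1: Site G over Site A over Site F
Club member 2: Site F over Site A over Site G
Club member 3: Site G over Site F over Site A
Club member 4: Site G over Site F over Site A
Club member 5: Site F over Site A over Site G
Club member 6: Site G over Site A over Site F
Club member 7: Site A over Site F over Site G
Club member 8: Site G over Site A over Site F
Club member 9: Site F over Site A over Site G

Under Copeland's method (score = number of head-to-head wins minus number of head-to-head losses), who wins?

Pairwise results:
  Site A vs Site F: Site F wins 5–4.
  Site A vs Site G: Site G wins 5–4.
  Site F vs Site G: Site G wins 5–4.
Copeland scores (wins − losses):
  Site A: 0 − 2 = -2
  Site F: 1 − 1 = 0
  Site G: 2 − 0 = 2
Site G has the best Copeland score.

Site G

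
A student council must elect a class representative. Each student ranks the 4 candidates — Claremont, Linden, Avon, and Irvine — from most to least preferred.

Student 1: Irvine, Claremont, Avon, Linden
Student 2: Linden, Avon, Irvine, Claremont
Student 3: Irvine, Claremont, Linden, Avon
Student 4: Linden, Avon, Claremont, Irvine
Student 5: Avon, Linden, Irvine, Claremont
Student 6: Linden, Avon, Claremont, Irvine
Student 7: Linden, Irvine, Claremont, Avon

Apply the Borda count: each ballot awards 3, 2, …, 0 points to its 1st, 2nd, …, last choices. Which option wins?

Linden

Borda scores:
  Claremont: 2 + 0 + 2 + 1 + 0 + 1 + 1 = 7
  Linden: 0 + 3 + 1 + 3 + 2 + 3 + 3 = 15
  Avon: 1 + 2 + 0 + 2 + 3 + 2 + 0 = 10
  Irvine: 3 + 1 + 3 + 0 + 1 + 0 + 2 = 10
Linden has the highest total.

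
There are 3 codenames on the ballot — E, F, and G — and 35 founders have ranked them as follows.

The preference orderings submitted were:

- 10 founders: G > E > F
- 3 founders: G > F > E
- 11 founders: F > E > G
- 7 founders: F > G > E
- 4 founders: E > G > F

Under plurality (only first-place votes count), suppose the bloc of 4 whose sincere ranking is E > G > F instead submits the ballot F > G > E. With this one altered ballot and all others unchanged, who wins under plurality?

F

First-place totals with the altered ballot: E 0, F 22, G 13.
The winner is unchanged: still F.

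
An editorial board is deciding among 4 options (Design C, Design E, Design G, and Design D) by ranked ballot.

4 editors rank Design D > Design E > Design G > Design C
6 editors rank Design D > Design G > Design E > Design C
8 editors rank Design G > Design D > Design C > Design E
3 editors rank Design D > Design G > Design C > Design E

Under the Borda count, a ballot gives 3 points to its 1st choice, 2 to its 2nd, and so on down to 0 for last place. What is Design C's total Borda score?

11

Borda scores:
  Design C: 4·0 + 6·0 + 8·1 + 3·1 = 11
  Design E: 4·2 + 6·1 + 8·0 + 3·0 = 14
  Design G: 4·1 + 6·2 + 8·3 + 3·2 = 46
  Design D: 4·3 + 6·3 + 8·2 + 3·3 = 55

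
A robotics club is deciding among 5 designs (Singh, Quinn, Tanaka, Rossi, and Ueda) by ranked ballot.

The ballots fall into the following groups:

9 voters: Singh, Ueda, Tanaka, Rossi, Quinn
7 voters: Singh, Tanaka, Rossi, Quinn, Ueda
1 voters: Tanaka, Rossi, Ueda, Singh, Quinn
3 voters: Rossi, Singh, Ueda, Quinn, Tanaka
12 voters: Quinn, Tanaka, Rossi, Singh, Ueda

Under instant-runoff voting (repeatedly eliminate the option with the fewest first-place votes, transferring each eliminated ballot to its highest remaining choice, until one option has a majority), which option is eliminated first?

Round 1: Singh 16, Quinn 12, Rossi 3, Tanaka 1, Ueda 0. Ueda has the fewest and is eliminated.
Round 2: Singh 16, Quinn 12, Rossi 3, Tanaka 1. Tanaka has the fewest and is eliminated.
Round 3: Singh 16, Quinn 12, Rossi 4. Rossi has the fewest and is eliminated.
Round 4: Singh 20, Quinn 12. Singh has a majority.

Ueda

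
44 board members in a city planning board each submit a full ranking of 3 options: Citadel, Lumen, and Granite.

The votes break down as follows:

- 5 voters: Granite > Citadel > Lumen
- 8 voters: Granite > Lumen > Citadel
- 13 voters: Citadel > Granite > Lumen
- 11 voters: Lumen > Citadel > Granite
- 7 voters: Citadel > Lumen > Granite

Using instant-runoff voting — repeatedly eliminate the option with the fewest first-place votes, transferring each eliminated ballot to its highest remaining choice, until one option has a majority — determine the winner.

Round 1: Citadel 20, Granite 13, Lumen 11. Lumen has the fewest and is eliminated.
Round 2: Citadel 31, Granite 13. Citadel has a majority.

Citadel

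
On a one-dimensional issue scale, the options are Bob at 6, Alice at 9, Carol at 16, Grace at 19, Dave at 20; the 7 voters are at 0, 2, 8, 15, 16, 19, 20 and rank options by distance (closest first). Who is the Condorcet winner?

Carol

With single-peaked preferences on a line, the Condorcet winner is the candidate closest to the median voter.
The median voter (position 15) is closest to Carol at 16.
Check: Carol vs Alice — voters closer to Carol: 4 of 7.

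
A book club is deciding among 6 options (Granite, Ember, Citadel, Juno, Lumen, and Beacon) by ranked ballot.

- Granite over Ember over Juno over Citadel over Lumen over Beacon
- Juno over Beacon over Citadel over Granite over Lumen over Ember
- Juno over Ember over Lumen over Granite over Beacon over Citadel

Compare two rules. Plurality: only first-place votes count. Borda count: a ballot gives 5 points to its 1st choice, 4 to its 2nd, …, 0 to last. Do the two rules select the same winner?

Yes

Plurality first-place counts: Granite 1, Ember 0, Citadel 0, Juno 2, Lumen 0, Beacon 0 → Juno.
Borda totals: Granite 9, Ember 8, Citadel 5, Juno 13, Lumen 5, Beacon 5 → Juno.
The two rules agree on Juno.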